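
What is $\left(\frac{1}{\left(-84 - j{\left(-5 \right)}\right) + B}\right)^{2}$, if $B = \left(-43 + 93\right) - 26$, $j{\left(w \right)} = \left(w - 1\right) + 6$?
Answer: $\frac{1}{3600} \approx 0.00027778$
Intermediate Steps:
$j{\left(w \right)} = 5 + w$ ($j{\left(w \right)} = \left(-1 + w\right) + 6 = 5 + w$)
$B = 24$ ($B = 50 - 26 = 24$)
$\left(\frac{1}{\left(-84 - j{\left(-5 \right)}\right) + B}\right)^{2} = \left(\frac{1}{\left(-84 - \left(5 - 5\right)\right) + 24}\right)^{2} = \left(\frac{1}{\left(-84 - 0\right) + 24}\right)^{2} = \left(\frac{1}{\left(-84 + 0\right) + 24}\right)^{2} = \left(\frac{1}{-84 + 24}\right)^{2} = \left(\frac{1}{-60}\right)^{2} = \left(- \frac{1}{60}\right)^{2} = \frac{1}{3600}$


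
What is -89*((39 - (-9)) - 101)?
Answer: 4717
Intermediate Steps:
-89*((39 - (-9)) - 101) = -89*((39 - 1*(-9)) - 101) = -89*((39 + 9) - 101) = -89*(48 - 101) = -89*(-53) = 4717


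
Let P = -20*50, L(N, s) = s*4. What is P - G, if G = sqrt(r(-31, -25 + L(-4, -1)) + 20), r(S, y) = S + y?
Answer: -1000 - 2*I*sqrt(10) ≈ -1000.0 - 6.3246*I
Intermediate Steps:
L(N, s) = 4*s
P = -1000
G = 2*I*sqrt(10) (G = sqrt((-31 + (-25 + 4*(-1))) + 20) = sqrt((-31 + (-25 - 4)) + 20) = sqrt((-31 - 29) + 20) = sqrt(-60 + 20) = sqrt(-40) = 2*I*sqrt(10) ≈ 6.3246*I)
P - G = -1000 - 2*I*sqrt(10)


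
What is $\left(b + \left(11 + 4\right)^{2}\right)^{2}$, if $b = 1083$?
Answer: $1710864$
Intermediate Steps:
$\left(b + \left(11 + 4\right)^{2}\right)^{2} = \left(1083 + \left(11 + 4\right)^{2}\right)^{2} = \left(1083 + 15^{2}\right)^{2} = \left(1083 + 225\right)^{2} = 1308^{2} = 1710864$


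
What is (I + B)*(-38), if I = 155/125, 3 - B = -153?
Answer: -149378/25 ≈ -5975.1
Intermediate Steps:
B = 156 (B = 3 - 1*(-153) = 3 + 153 = 156)
I = 31/25 (I = 155*(1/125) = 31/25 ≈ 1.2400)
(I + B)*(-38) = (31/25 + 156)*(-38) = (3931/25)*(-38) = -149378/25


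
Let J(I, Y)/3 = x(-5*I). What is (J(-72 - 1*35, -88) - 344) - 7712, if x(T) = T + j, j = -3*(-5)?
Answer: -6406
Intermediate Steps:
j = 15
x(T) = 15 + T (x(T) = T + 15 = 15 + T)
J(I, Y) = 45 - 15*I (J(I, Y) = 3*(15 - 5*I) = 45 - 15*I)
(J(-72 - 1*35, -88) - 344) - 7712 = ((45 - 15*(-72 - 1*35)) - 344) - 7712 = ((45 - 15*(-72 - 35)) - 344) - 7712 = ((45 - 15*(-107)) - 344) - 7712 = ((45 + 1605) - 344) - 7712 = (1650 - 344) - 7712 = 1306 - 7712 = -6406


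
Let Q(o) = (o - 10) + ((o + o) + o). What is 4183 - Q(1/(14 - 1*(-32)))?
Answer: 96437/23 ≈ 4192.9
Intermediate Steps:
Q(o) = -10 + 4*o (Q(o) = (-10 + o) + (2*o + o) = (-10 + o) + 3*o = -10 + 4*o)
4183 - Q(1/(14 - 1*(-32))) = 4183 - (-10 + 4/(14 - 1*(-32))) = 4183 - (-10 + 4/(14 + 32)) = 4183 - (-10 + 4/46) = 4183 - (-10 + 4*(1/46)) = 4183 - (-10 + 2/23) = 4183 - 1*(-228/23) = 4183 + 228/23 = 96437/23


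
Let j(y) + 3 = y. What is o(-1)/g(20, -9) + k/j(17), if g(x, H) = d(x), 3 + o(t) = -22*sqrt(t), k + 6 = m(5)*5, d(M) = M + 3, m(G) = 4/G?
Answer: -44/161 - 22*I/23 ≈ -0.27329 - 0.95652*I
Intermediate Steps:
j(y) = -3 + y
d(M) = 3 + M
k = -2 (k = -6 + (4/5)*5 = -6 + 4 = -2)
o(t) = -3 - 22*sqrt(t)
g(x, H) = 3 + x
o(-1)/g(20, -9) + k/j(17) = (-3 - 22*I)/(3 + 20) - 2/(-3 + 17) = (-3 - 22*I)/23 - 2/14 = (-3 - 22*I)*(1/23) - 2*1/14 = (-3/23 - 22*I/23) - 1/7 = -44/161 - 22*I/23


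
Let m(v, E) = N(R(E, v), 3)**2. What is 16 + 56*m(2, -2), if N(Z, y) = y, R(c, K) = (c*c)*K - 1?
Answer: 520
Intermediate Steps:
R(c, K) = -1 + K*c**2 (R(c, K) = c**2*K - 1 = K*c**2 - 1 = -1 + K*c**2)
m(v, E) = 9 (m(v, E) = 3**2 = 9)
16 + 56*m(2, -2) = 16 + 56*9 = 16 + 504 = 520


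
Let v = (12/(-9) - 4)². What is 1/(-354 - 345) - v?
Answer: -59651/2097 ≈ -28.446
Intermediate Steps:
v = 256/9 (v = (12*(-⅑) - 4)² = (-4/3 - 4)² = (-16/3)² = 256/9 ≈ 28.444)
1/(-354 - 345) - v = 1/(-354 - 345) - 1*256/9 = 1/(-699) - 256/9 = -1/699 - 256/9 = -59651/2097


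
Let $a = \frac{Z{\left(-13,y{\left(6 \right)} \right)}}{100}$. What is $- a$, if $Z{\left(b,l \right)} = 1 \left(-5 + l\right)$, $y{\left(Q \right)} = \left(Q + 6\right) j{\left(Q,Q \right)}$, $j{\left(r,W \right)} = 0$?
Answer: $\frac{1}{20} \approx 0.05$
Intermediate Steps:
$y{\left(Q \right)} = 0$ ($y{\left(Q \right)} = \left(Q + 6\right) 0 = \left(6 + Q\right) 0 = 0$)
$Z{\left(b,l \right)} = -5 + l$
$a = - \frac{1}{20}$ ($a = \frac{-5 + 0}{100} = \left(-5\right) \frac{1}{100} = - \frac{1}{20} \approx -0.05$)
$- a = \left(-1\right) \left(- \frac{1}{20}\right) = \frac{1}{20}$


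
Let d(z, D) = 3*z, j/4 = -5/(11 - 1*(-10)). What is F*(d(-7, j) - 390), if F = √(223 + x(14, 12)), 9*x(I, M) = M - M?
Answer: -411*√223 ≈ -6137.5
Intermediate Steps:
x(I, M) = 0 (x(I, M) = (M - M)/9 = (⅑)*0 = 0)
j = -20/21 (j = 4*(-5/(11 - 1*(-10))) = 4*(-5/(11 + 10)) = 4*(-5/21) = -20/21 ≈ -0.95238)
F = √223 (F = √(223 + 0) = √223 ≈ 14.933)
F*(d(-7, j) - 390) = √223*(3*(-7) - 390) = √223*(-21 - 390) = √223*(-411) = -411*√223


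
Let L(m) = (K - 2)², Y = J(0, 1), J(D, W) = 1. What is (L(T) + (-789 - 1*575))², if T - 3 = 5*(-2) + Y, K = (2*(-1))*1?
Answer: 1817104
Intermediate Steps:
Y = 1
K = -2 (K = -2*1 = -2)
T = -6 (T = 3 + (5*(-2) + 1) = 3 + (-10 + 1) = 3 - 9 = -6)
L(m) = 16 (L(m) = (-2 - 2)² = (-4)² = 16)
(L(T) + (-789 - 1*575))² = (16 + (-789 - 1*575))² = (16 + (-789 - 575))² = (16 - 1364)² = (-1348)² = 1817104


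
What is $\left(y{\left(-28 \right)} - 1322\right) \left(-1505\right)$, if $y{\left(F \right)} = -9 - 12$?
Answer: $2021215$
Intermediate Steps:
$y{\left(F \right)} = -21$
$\left(y{\left(-28 \right)} - 1322\right) \left(-1505\right) = \left(-21 - 1322\right) \left(-1505\right) = \left(-1343\right) \left(-1505\right) = 2021215$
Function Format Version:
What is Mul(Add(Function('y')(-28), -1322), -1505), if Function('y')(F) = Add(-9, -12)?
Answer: 2021215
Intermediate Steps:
Function('y')(F) = -21
Mul(Add(Function('y')(-28), -1322), -1505) = Mul(Add(-21, -1322), -1505) = Mul(-1343, -1505) = 2021215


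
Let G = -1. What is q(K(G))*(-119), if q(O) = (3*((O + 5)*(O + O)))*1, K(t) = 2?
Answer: -9996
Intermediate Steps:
q(O) = 6*O*(5 + O) (q(O) = (3*((5 + O)*(2*O)))*1 = (3*(2*O*(5 + O)))*1 = (6*O*(5 + O))*1 = 6*O*(5 + O))
q(K(G))*(-119) = (6*2*(5 + 2))*(-119) = (6*2*7)*(-119) = 84*(-119) = -9996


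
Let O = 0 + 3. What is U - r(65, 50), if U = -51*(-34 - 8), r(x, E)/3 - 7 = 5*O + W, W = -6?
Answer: 2094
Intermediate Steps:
O = 3
r(x, E) = 48 (r(x, E) = 21 + 3*(5*3 - 6) = 21 + 3*(15 - 6) = 21 + 3*9 = 21 + 27 = 48)
U = 2142 (U = -51*(-42) = 2142)
U - r(65, 50) = 2142 - 1*48 = 2142 - 48 = 2094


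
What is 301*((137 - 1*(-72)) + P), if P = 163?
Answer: 111972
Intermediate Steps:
301*((137 - 1*(-72)) + P) = 301*((137 - 1*(-72)) + 163) = 301*((137 + 72) + 163) = 301*(209 + 163) = 301*372 = 111972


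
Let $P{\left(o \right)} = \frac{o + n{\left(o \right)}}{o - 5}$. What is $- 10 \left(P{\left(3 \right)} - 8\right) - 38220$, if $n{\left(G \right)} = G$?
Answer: $-38110$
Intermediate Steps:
$P{\left(o \right)} = \frac{2 o}{-5 + o}$ ($P{\left(o \right)} = \frac{o + o}{o - 5} = \frac{2 o}{-5 + o}$)
$- 10 \left(P{\left(3 \right)} - 8\right) - 38220 = - 10 \left(2 \cdot 3 \frac{1}{-5 + 3} - 8\right) - 38220 = - 10 \left(2 \cdot 3 \frac{1}{-2} - 8\right) - 38220 = - 10 \left(2 \cdot 3 \left(- \frac{1}{2}\right) - 8\right) - 38220 = - 10 \left(-3 - 8\right) - 38220 = \left(-10\right) \left(-11\right) - 38220 = 110 - 38220 = -38110$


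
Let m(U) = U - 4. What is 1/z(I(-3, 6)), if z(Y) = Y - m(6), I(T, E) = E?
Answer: 1/4 ≈ 0.25000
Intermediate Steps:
m(U) = -4 + U
z(Y) = -2 + Y (z(Y) = Y - (-4 + 6) = Y - 1*2 = Y - 2 = -2 + Y)
1/z(I(-3, 6)) = 1/(-2 + 6) = 1/4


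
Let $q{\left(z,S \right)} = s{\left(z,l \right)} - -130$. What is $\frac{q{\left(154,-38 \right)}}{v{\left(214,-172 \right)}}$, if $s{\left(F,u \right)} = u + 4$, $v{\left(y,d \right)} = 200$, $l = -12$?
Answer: $\frac{61}{100} \approx 0.61$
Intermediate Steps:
$s{\left(F,u \right)} = 4 + u$
$q{\left(z,S \right)} = 122$ ($q{\left(z,S \right)} = \left(4 - 12\right) - -130 = -8 + 130 = 122$)
$\frac{q{\left(154,-38 \right)}}{v{\left(214,-172 \right)}} = \frac{122}{200} = 122 \cdot \frac{1}{200} = \frac{61}{100}$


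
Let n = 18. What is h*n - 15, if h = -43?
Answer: -789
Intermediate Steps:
h*n - 15 = -43*18 - 15 = -774 - 15 = -789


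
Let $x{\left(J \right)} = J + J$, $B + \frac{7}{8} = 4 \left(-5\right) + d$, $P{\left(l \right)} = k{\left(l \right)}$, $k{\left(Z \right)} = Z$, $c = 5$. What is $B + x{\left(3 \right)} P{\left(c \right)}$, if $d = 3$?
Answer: $\frac{97}{8} \approx 12.125$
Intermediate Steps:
$P{\left(l \right)} = l$
$B = - \frac{143}{8}$ ($B = - \frac{7}{8} + \left(4 \left(-5\right) + 3\right) = - \frac{7}{8} + \left(-20 + 3\right) = - \frac{7}{8} - 17 = - \frac{143}{8} \approx -17.875$)
$x{\left(J \right)} = 2 J$
$B + x{\left(3 \right)} P{\left(c \right)} = - \frac{143}{8} + 2 \cdot 3 \cdot 5 = - \frac{143}{8} + 6 \cdot 5 = - \frac{143}{8} + 30 = \frac{97}{8}$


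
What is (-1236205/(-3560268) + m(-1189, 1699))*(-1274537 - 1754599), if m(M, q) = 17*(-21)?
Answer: 320527892305588/296689 ≈ 1.0803e+9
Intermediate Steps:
m(M, q) = -357
(-1236205/(-3560268) + m(-1189, 1699))*(-1274537 - 1754599) = (-1236205/(-3560268) - 357)*(-1274537 - 1754599) = (-1236205*(-1/3560268) - 357)*(-3029136) = (1236205/3560268 - 357)*(-3029136) = -1269779471/3560268*(-3029136) = 320527892305588/296689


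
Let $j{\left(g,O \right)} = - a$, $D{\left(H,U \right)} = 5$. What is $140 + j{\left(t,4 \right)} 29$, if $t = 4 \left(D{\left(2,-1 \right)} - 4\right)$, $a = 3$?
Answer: $53$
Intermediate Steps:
$t = 4$ ($t = 4 \left(5 - 4\right) = 4 \cdot 1 = 4$)
$j{\left(g,O \right)} = -3$ ($j{\left(g,O \right)} = \left(-1\right) 3 = -3$)
$140 + j{\left(t,4 \right)} 29 = 140 - 87 = 53$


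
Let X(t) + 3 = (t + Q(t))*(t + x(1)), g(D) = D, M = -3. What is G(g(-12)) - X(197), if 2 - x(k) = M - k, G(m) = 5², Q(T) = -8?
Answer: -38339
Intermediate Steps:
G(m) = 25
x(k) = 5 + k (x(k) = 2 - (-3 - k) = 2 + (3 + k) = 5 + k)
X(t) = -3 + (-8 + t)*(6 + t) (X(t) = -3 + (t - 8)*(t + (5 + 1)) = -3 + (-8 + t)*(t + 6) = -3 + (-8 + t)*(6 + t))
G(g(-12)) - X(197) = 25 - (-51 + 197² - 2*197) = 25 - (-51 + 38809 - 394) = 25 - 1*38364 = 25 - 38364 = -38339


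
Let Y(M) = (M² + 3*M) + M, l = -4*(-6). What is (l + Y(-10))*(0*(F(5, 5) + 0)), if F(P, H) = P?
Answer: 0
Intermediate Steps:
l = 24
Y(M) = M² + 4*M
(l + Y(-10))*(0*(F(5, 5) + 0)) = (24 - 10*(4 - 10))*(0*(5 + 0)) = (24 - 10*(-6))*(0*5) = (24 + 60)*0 = 84*0 = 0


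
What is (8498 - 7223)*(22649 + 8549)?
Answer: 39777450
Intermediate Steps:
(8498 - 7223)*(22649 + 8549) = 1275*31198 = 39777450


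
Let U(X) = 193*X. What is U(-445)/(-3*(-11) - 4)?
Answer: -85885/29 ≈ -2961.6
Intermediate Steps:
U(-445)/(-3*(-11) - 4) = (193*(-445))/(-3*(-11) - 4) = -85885/(33 - 4) = -85885/29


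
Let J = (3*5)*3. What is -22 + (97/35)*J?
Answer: 719/7 ≈ 102.71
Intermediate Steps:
J = 45 (J = 15*3 = 45)
-22 + (97/35)*J = -22 + (97/35)*45 = -22 + 873/7 = 719/7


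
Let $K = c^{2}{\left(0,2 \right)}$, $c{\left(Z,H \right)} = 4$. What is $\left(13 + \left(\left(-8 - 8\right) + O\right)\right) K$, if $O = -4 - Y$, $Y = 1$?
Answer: $-128$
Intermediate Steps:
$O = -5$ ($O = -4 - 1 = -5$)
$K = 16$ ($K = 4^{2} = 16$)
$\left(13 + \left(\left(-8 - 8\right) + O\right)\right) K = \left(13 - 21\right) 16 = \left(-8\right) 16 = -128$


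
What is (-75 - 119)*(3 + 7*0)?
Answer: -582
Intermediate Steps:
(-75 - 119)*(3 + 7*0) = -194*(3 + 0) = -194*3 = -582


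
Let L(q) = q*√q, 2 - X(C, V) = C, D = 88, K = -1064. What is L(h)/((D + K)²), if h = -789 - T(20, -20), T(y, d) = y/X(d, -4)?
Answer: -8689*I*√95579/115261696 ≈ -0.023306*I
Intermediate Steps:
X(C, V) = 2 - C
T(y, d) = y/(2 - d)
h = -8689/11 (h = -789 - (-1)*20/(-2 - 20) = -789 - (-1)*20/(-22) = -789 - (-1)*20*(-1)/22 = -789 - 1*10/11 = -789 - 10/11 = -8689/11 ≈ -789.91)
L(q) = q^(3/2)
L(h)/((D + K)²) = (-8689/11)^(3/2)/((88 - 1064)²) = (-8689*I*√95579/121)/((-976)²) = -8689*I*√95579/121/952576 = -8689*I*√95579/121*(1/952576) = -8689*I*√95579/115261696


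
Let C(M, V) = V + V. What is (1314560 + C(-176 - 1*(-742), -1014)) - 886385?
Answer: 426147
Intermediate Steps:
C(M, V) = 2*V
(1314560 + C(-176 - 1*(-742), -1014)) - 886385 = (1314560 + 2*(-1014)) - 886385 = (1314560 - 2028) - 886385 = 1312532 - 886385 = 426147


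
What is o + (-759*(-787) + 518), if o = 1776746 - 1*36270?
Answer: 2338327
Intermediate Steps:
o = 1740476 (o = 1776746 - 36270 = 1740476)
o + (-759*(-787) + 518) = 1740476 + (-759*(-787) + 518) = 1740476 + (597333 + 518) = 1740476 + 597851 = 2338327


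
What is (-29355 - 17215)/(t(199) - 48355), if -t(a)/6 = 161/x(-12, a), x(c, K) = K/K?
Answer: 46570/49321 ≈ 0.94422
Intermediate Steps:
x(c, K) = 1
t(a) = -966 (t(a) = -966/1 = -966)
(-29355 - 17215)/(t(199) - 48355) = (-29355 - 17215)/(-966 - 48355) = -46570/(-49321) = -46570*(-1/49321) = 46570/49321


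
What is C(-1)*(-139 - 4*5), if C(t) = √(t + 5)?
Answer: -318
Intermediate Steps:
C(t) = √(5 + t)
C(-1)*(-139 - 4*5) = √(5 - 1)*(-139 - 4*5) = √4*(-139 - 20) = 2*(-159) = -318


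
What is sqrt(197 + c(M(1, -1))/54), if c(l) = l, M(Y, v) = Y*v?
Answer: sqrt(63822)/18 ≈ 14.035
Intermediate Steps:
sqrt(197 + c(M(1, -1))/54) = sqrt(197 + (1*(-1))/54) = sqrt(197 - 1*1/54) = sqrt(197 - 1/54) = sqrt(10637/54) = sqrt(63822)/18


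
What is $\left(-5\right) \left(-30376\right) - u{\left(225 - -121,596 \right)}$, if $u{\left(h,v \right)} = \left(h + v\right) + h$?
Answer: $150592$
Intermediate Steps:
$u{\left(h,v \right)} = v + 2 h$
$\left(-5\right) \left(-30376\right) - u{\left(225 - -121,596 \right)} = \left(-5\right) \left(-30376\right) - \left(596 + 2 \left(225 - -121\right)\right) = 151880 - \left(596 + 2 \left(225 + 121\right)\right) = 151880 - \left(596 + 2 \cdot 346\right) = 151880 - \left(596 + 692\right) = 151880 - 1288 = 150592$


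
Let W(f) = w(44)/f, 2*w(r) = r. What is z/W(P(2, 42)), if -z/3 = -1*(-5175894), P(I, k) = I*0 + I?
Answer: -15527682/11 ≈ -1.4116e+6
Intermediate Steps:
w(r) = r/2
P(I, k) = I (P(I, k) = 0 + I = I)
z = -15527682 (z = -(-3)*(-5175894) = -3*5175894 = -15527682)
W(f) = 22/f (W(f) = ((½)*44)/f = 22/f)
z/W(P(2, 42)) = -15527682/(22/2) = -15527682/(22*(½)) = -15527682/11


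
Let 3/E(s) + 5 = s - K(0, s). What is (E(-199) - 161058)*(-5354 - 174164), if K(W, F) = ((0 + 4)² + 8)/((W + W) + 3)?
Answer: 3064758133941/106 ≈ 2.8913e+10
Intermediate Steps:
K(W, F) = 24/(3 + 2*W) (K(W, F) = (4² + 8)/(2*W + 3) = (16 + 8)/(3 + 2*W) = 24/(3 + 2*W))
E(s) = 3/(-13 + s) (E(s) = 3/(-5 + (s - 24/(3 + 2*0))) = 3/(-5 + (s - 24/(3 + 0))) = 3/(-5 + (s - 24/3)) = 3/(-5 + (s - 1*8)) = 3/(-5 + (s - 8)) = 3/(-5 + (-8 + s)) = 3/(-13 + s))
(E(-199) - 161058)*(-5354 - 174164) = (3/(-13 - 199) - 161058)*(-5354 - 174164) = (3/(-212) - 161058)*(-179518) = (3*(-1/212) - 161058)*(-179518) = (-3/212 - 161058)*(-179518) = -34144299/212*(-179518) = 3064758133941/106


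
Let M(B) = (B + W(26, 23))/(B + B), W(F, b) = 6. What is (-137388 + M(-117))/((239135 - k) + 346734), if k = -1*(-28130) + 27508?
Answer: -10716227/41358018 ≈ -0.25911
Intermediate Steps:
k = 55638 (k = 28130 + 27508 = 55638)
M(B) = (6 + B)/(2*B) (M(B) = (B + 6)/(B + B) = (6 + B)/((2*B)) = (6 + B)*(1/(2*B)) = (6 + B)/(2*B))
(-137388 + M(-117))/((239135 - k) + 346734) = (-137388 + (½)*(6 - 117)/(-117))/((239135 - 1*55638) + 346734) = (-137388 + (½)*(-1/117)*(-111))/((239135 - 55638) + 346734) = (-137388 + 37/78)/(183497 + 346734) = -10716227/78/530231 = -10716227/78*1/530231 = -10716227/41358018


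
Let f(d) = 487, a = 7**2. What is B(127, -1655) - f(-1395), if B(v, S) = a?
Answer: -438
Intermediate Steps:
a = 49
B(v, S) = 49
B(127, -1655) - f(-1395) = 49 - 1*487 = 49 - 487 = -438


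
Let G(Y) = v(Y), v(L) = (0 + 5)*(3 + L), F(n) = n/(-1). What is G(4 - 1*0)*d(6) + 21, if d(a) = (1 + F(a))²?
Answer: 896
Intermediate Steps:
F(n) = -n (F(n) = n*(-1) = -n)
v(L) = 15 + 5*L (v(L) = 5*(3 + L) = 15 + 5*L)
G(Y) = 15 + 5*Y
d(a) = (1 - a)²
G(4 - 1*0)*d(6) + 21 = (15 + 5*(4 - 1*0))*(-1 + 6)² + 21 = (15 + 5*(4 + 0))*5² + 21 = (15 + 5*4)*25 + 21 = (15 + 20)*25 + 21 = 35*25 + 21 = 875 + 21 = 896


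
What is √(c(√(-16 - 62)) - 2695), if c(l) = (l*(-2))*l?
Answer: I*√2539 ≈ 50.388*I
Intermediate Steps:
c(l) = -2*l² (c(l) = (-2*l)*l = -2*l²)
√(c(√(-16 - 62)) - 2695) = √(-2*(√(-16 - 62))² - 2695) = √(-2*(√(-78))² - 2695) = √(-2*(I*√78)² - 2695) = √(-2*(-78) - 2695) = √(156 - 2695) = √(-2539) = I*√2539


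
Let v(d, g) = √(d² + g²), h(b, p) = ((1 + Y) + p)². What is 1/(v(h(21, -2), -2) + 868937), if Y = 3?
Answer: 868937/755051509949 - 2*√5/755051509949 ≈ 1.1508e-6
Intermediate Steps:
h(b, p) = (4 + p)² (h(b, p) = ((1 + 3) + p)² = (4 + p)²)
1/(v(h(21, -2), -2) + 868937) = 1/(√(((4 - 2)²)² + (-2)²) + 868937) = 1/(√((2²)² + 4) + 868937) = 1/(√(4² + 4) + 868937) = 1/(√(16 + 4) + 868937) = 1/(√20 + 868937) = 1/(2*√5 + 868937) = 1/(868937 + 2*√5)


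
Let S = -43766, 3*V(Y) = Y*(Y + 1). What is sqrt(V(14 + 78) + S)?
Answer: 3*I*sqrt(4546) ≈ 202.27*I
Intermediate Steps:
V(Y) = Y*(1 + Y)/3 (V(Y) = (Y*(Y + 1))/3 = (Y*(1 + Y))/3 = Y*(1 + Y)/3)
sqrt(V(14 + 78) + S) = sqrt((14 + 78)*(1 + (14 + 78))/3 - 43766) = sqrt((1/3)*92*(1 + 92) - 43766) = sqrt((1/3)*92*93 - 43766) = sqrt(2852 - 43766) = sqrt(-40914) = 3*I*sqrt(4546)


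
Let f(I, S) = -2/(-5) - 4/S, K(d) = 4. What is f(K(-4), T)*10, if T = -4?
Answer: 14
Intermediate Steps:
f(I, S) = 2/5 - 4/S (f(I, S) = -2*(-1/5) - 4/S = 2/5 - 4/S)
f(K(-4), T)*10 = (2/5 - 4/(-4))*10 = (2/5 - 4*(-1/4))*10 = (2/5 + 1)*10 = (7/5)*10 = 14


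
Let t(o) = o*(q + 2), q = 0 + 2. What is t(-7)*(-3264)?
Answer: 91392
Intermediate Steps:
q = 2
t(o) = 4*o (t(o) = o*(2 + 2) = o*4 = 4*o)
t(-7)*(-3264) = (4*(-7))*(-3264) = -28*(-3264) = 91392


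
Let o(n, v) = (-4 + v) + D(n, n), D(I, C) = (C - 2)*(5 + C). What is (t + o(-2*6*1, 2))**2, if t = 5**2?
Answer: 14641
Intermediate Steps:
D(I, C) = (-2 + C)*(5 + C)
o(n, v) = -14 + v + n**2 + 3*n (o(n, v) = (-4 + v) + (-10 + n**2 + 3*n) = -14 + v + n**2 + 3*n)
t = 25
(t + o(-2*6*1, 2))**2 = (25 + (-14 + 2 + (-2*6*1)**2 + 3*(-2*6*1)))**2 = (25 + (-14 + 2 + (-12*1)**2 + 3*(-12*1)))**2 = (25 + (-14 + 2 + (-12)**2 + 3*(-12)))**2 = (25 + (-14 + 2 + 144 - 36))**2 = (25 + 96)**2 = 121**2 = 14641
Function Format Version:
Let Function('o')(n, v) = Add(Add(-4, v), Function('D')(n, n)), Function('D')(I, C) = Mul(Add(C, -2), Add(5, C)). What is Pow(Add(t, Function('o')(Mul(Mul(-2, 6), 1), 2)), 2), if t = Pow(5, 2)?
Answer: 14641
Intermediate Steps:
Function('D')(I, C) = Mul(Add(-2, C), Add(5, C))
Function('o')(n, v) = Add(-14, v, Pow(n, 2), Mul(3, n)) (Function('o')(n, v) = Add(Add(-4, v), Add(-10, Pow(n, 2), Mul(3, n))) = Add(-14, v, Pow(n, 2), Mul(3, n)))
t = 25
Pow(Add(t, Function('o')(Mul(Mul(-2, 6), 1), 2)), 2) = Pow(Add(25, Add(-14, 2, Pow(Mul(Mul(-2, 6), 1), 2), Mul(3, Mul(Mul(-2, 6), 1)))), 2) = Pow(Add(25, Add(-14, 2, Pow(Mul(-12, 1), 2), Mul(3, Mul(-12, 1)))), 2) = Pow(Add(25, Add(-14, 2, Pow(-12, 2), Mul(3, -12))), 2) = Pow(Add(25, Add(-14, 2, 144, -36)), 2) = Pow(Add(25, 96), 2) = Pow(121, 2) = 14641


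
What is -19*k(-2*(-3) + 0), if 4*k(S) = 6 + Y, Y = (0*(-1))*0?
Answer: -57/2 ≈ -28.500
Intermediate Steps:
Y = 0 (Y = 0*0 = 0)
k(S) = 3/2 (k(S) = (6 + 0)/4 = (¼)*6 = 3/2)
-19*k(-2*(-3) + 0) = -19*3/2 = -57/2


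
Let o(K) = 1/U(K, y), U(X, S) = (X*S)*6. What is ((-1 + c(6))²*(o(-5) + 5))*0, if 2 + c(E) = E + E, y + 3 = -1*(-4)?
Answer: 0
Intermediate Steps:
y = 1 (y = -3 - 1*(-4) = -3 + 4 = 1)
U(X, S) = 6*S*X (U(X, S) = (S*X)*6 = 6*S*X)
c(E) = -2 + 2*E (c(E) = -2 + (E + E) = -2 + 2*E)
o(K) = 1/(6*K) (o(K) = 1/(6*1*K) = 1/(6*K))
((-1 + c(6))²*(o(-5) + 5))*0 = ((-1 + (-2 + 2*6))²*((⅙)/(-5) + 5))*0 = ((-1 + (-2 + 12))²*((⅙)*(-⅕) + 5))*0 = ((-1 + 10)²*(-1/30 + 5))*0 = (9²*(149/30))*0 = (81*(149/30))*0 = (4023/10)*0 = 0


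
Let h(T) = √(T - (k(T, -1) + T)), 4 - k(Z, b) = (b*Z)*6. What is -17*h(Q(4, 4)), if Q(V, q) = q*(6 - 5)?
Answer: -34*I*√7 ≈ -89.956*I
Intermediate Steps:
k(Z, b) = 4 - 6*Z*b (k(Z, b) = 4 - b*Z*6 = 4 - Z*b*6 = 4 - 6*Z*b)
Q(V, q) = q (Q(V, q) = q*1 = q)
h(T) = √(-4 - 6*T) (h(T) = √(T - ((4 - 6*T*(-1)) + T)) = √(T - ((4 + 6*T) + T)) = √(T - (4 + 7*T)) = √(T + (-4 - 7*T)) = √(-4 - 6*T))
-17*h(Q(4, 4)) = -17*√(-4 - 6*4) = -17*√(-4 - 24) = -34*I*√7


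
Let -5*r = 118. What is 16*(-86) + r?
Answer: -6998/5 ≈ -1399.6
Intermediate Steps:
r = -118/5 (r = -⅕*118 = -118/5 ≈ -23.600)
16*(-86) + r = 16*(-86) - 118/5 = -1376 - 118/5 = -6998/5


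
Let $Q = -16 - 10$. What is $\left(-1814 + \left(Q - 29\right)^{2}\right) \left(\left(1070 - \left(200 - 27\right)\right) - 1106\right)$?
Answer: $-253099$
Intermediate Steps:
$Q = -26$
$\left(-1814 + \left(Q - 29\right)^{2}\right) \left(\left(1070 - \left(200 - 27\right)\right) - 1106\right) = \left(-1814 + \left(-26 - 29\right)^{2}\right) \left(\left(1070 - \left(200 - 27\right)\right) - 1106\right) = \left(-1814 + \left(-55\right)^{2}\right) \left(\left(1070 - 173\right) - 1106\right) = \left(-1814 + 3025\right) \left(\left(1070 - 173\right) - 1106\right) = 1211 \left(897 - 1106\right) = 1211 \left(-209\right) = -253099$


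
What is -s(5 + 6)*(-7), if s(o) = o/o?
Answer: 7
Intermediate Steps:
s(o) = 1
-s(5 + 6)*(-7) = -1*1*(-7) = -1*(-7) = 7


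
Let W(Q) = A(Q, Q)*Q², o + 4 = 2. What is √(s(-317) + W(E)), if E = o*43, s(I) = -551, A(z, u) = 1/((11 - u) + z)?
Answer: √14685/11 ≈ 11.017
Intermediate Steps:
o = -2 (o = -4 + 2 = -2)
A(z, u) = 1/(11 + z - u)
E = -86 (E = -2*43 = -86)
W(Q) = Q²/11 (W(Q) = Q²/(11 + Q - Q) = Q²/11)
√(s(-317) + W(E)) = √(-551 + (1/11)*(-86)²) = √(-551 + (1/11)*7396) = √(-551 + 7396/11) = √(1335/11) = √14685/11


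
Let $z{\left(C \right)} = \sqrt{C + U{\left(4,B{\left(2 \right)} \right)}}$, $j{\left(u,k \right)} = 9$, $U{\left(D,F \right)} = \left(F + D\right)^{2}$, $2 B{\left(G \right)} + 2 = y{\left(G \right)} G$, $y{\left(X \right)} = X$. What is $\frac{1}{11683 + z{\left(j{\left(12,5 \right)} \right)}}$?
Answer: $\frac{11683}{136492455} - \frac{\sqrt{34}}{136492455} \approx 8.5552 \cdot 10^{-5}$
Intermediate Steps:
$B{\left(G \right)} = -1 + \frac{G^{2}}{2}$ ($B{\left(G \right)} = -1 + \frac{G G}{2} = -1 + \frac{G^{2}}{2}$)
$U{\left(D,F \right)} = \left(D + F\right)^{2}$
$z{\left(C \right)} = \sqrt{25 + C}$ ($z{\left(C \right)} = \sqrt{C + \left(4 - \left(1 - \frac{2^{2}}{2}\right)\right)^{2}} = \sqrt{C + \left(4 + \left(-1 + \frac{1}{2} \cdot 4\right)\right)^{2}} = \sqrt{C + \left(4 + \left(-1 + 2\right)\right)^{2}} = \sqrt{C + \left(4 + 1\right)^{2}} = \sqrt{C + 5^{2}} = \sqrt{C + 25} = \sqrt{25 + C}$)
$\frac{1}{11683 + z{\left(j{\left(12,5 \right)} \right)}} = \frac{1}{11683 + \sqrt{25 + 9}} = \frac{1}{11683 + \sqrt{34}}$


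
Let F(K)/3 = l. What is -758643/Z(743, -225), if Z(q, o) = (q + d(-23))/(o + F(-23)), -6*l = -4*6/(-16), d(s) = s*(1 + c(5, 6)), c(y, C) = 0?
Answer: 76117181/320 ≈ 2.3787e+5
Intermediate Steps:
d(s) = s (d(s) = s*(1 + 0) = s*1 = s)
l = -1/4 (l = -(-4*6)/(6*(-16)) = -(-4)*(-1)/16 = -1/6*3/2 = -1/4 ≈ -0.25000)
F(K) = -3/4 (F(K) = 3*(-1/4) = -3/4)
Z(q, o) = (-23 + q)/(-3/4 + o) (Z(q, o) = (q - 23)/(o - 3/4) = (-23 + q)/(-3/4 + o))
-758643/Z(743, -225) = -758643*(-3 + 4*(-225))/(4*(-23 + 743)) = -758643/(4*720/(-3 - 900)) = -758643/(4*720/(-903)) = -758643/(4*(-1/903)*720) = -758643/(-960/301) = -758643*(-301/960) = 76117181/320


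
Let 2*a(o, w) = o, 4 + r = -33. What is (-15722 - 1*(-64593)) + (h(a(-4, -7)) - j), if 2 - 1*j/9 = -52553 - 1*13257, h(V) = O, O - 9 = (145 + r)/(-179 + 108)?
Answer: -38583496/71 ≈ -5.4343e+5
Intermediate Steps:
r = -37 (r = -4 - 33 = -37)
a(o, w) = o/2
O = 531/71 (O = 9 + (145 - 37)/(-179 + 108) = 9 + 108/(-71) = 9 + 108*(-1/71) = 9 - 108/71 = 531/71 ≈ 7.4789)
h(V) = 531/71
j = 592308 (j = 18 - 9*(-52553 - 1*13257) = 18 - 9*(-52553 - 13257) = 18 - 9*(-65810) = 18 + 592290 = 592308)
(-15722 - 1*(-64593)) + (h(a(-4, -7)) - j) = (-15722 - 1*(-64593)) + (531/71 - 1*592308) = (-15722 + 64593) + (531/71 - 592308) = 48871 - 42053337/71 = -38583496/71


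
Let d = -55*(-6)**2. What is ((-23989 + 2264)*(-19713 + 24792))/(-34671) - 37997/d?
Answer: 73264372829/22882860 ≈ 3201.7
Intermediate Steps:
d = -1980 (d = -55*36 = -1980)
((-23989 + 2264)*(-19713 + 24792))/(-34671) - 37997/d = ((-23989 + 2264)*(-19713 + 24792))/(-34671) - 37997/(-1980) = -21725*5079*(-1/34671) - 37997*(-1/1980) = -110341275*(-1/34671) + 37997/1980 = 36780425/11557 + 37997/1980 = 73264372829/22882860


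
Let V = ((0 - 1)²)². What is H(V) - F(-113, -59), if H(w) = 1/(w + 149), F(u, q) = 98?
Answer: -14699/150 ≈ -97.993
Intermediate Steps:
V = 1 (V = ((-1)²)² = 1² = 1)
H(w) = 1/(149 + w)
H(V) - F(-113, -59) = 1/(149 + 1) - 1*98 = 1/150 - 98 = -14699/150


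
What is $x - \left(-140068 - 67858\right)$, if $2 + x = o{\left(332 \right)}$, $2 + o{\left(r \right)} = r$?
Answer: $208254$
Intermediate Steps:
$o{\left(r \right)} = -2 + r$
$x = 328$ ($x = -2 + \left(-2 + 332\right) = -2 + 330 = 328$)
$x - \left(-140068 - 67858\right) = 328 - \left(-140068 - 67858\right) = 328 - -207926 = 328 + 207926 = 208254$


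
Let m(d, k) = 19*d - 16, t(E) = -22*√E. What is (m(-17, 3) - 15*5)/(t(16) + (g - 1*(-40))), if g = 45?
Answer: 138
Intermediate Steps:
m(d, k) = -16 + 19*d
(m(-17, 3) - 15*5)/(t(16) + (g - 1*(-40))) = ((-16 + 19*(-17)) - 15*5)/(-22*√16 + (45 - 1*(-40))) = ((-16 - 323) - 75)/(-22*4 + (45 + 40)) = (-339 - 75)/(-88 + 85) = -414/(-3) = -414*(-⅓) = 138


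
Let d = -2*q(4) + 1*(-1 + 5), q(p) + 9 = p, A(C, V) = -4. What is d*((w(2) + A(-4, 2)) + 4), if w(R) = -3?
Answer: -42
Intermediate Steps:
q(p) = -9 + p
d = 14 (d = -2*(-9 + 4) + 1*(-1 + 5) = -2*(-5) + 1*4 = 10 + 4 = 14)
d*((w(2) + A(-4, 2)) + 4) = 14*((-3 - 4) + 4) = 14*(-7 + 4) = 14*(-3) = -42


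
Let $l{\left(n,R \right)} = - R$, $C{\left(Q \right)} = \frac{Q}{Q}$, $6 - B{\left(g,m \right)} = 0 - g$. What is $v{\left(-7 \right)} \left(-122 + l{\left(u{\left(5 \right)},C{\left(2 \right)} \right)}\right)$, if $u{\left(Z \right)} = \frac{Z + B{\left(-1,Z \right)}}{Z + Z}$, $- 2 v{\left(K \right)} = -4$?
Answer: $-246$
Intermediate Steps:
$B{\left(g,m \right)} = 6 + g$ ($B{\left(g,m \right)} = 6 - \left(0 - g\right) = 6 - - g = 6 + g$)
$v{\left(K \right)} = 2$ ($v{\left(K \right)} = \left(- \frac{1}{2}\right) \left(-4\right) = 2$)
$u{\left(Z \right)} = \frac{5 + Z}{2 Z}$ ($u{\left(Z \right)} = \frac{Z + \left(6 - 1\right)}{Z + Z} = \frac{Z + 5}{2 Z} = \left(5 + Z\right) \frac{1}{2 Z} = \frac{5 + Z}{2 Z}$)
$C{\left(Q \right)} = 1$
$v{\left(-7 \right)} \left(-122 + l{\left(u{\left(5 \right)},C{\left(2 \right)} \right)}\right) = 2 \left(-122 - 1\right) = 2 \left(-123\right) = -246$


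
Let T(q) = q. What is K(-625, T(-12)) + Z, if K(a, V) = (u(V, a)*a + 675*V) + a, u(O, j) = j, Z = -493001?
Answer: -111101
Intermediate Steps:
K(a, V) = a + a² + 675*V (K(a, V) = (a*a + 675*V) + a = (a² + 675*V) + a = a + a² + 675*V)
K(-625, T(-12)) + Z = (-625 + (-625)² + 675*(-12)) - 493001 = (-625 + 390625 - 8100) - 493001 = 381900 - 493001 = -111101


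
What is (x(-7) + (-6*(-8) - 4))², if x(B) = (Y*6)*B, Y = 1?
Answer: 4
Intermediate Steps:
x(B) = 6*B (x(B) = (1*6)*B = 6*B)
(x(-7) + (-6*(-8) - 4))² = (6*(-7) + (-6*(-8) - 4))² = (-42 + (48 - 4))² = (-42 + 44)² = 2² = 4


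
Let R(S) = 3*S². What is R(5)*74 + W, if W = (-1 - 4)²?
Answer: 5575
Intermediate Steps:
W = 25 (W = (-5)² = 25)
R(5)*74 + W = (3*5²)*74 + 25 = (3*25)*74 + 25 = 75*74 + 25 = 5550 + 25 = 5575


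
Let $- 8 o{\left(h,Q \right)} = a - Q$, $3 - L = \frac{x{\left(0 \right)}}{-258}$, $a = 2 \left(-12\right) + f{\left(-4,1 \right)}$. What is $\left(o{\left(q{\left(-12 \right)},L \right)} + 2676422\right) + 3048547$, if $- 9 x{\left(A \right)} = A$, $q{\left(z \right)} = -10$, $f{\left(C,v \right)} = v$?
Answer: $\frac{22899889}{4} \approx 5.725 \cdot 10^{6}$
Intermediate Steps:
$a = -23$ ($a = 2 \left(-12\right) + 1 = -24 + 1 = -23$)
$x{\left(A \right)} = - \frac{A}{9}$
$L = 3$ ($L = 3 - \frac{\left(- \frac{1}{9}\right) 0}{-258} = 3 - 0 \left(- \frac{1}{258}\right) = 3 - 0 = 3 + 0 = 3$)
$o{\left(h,Q \right)} = \frac{23}{8} + \frac{Q}{8}$ ($o{\left(h,Q \right)} = - \frac{-23 - Q}{8} = \frac{23}{8} + \frac{Q}{8}$)
$\left(o{\left(q{\left(-12 \right)},L \right)} + 2676422\right) + 3048547 = \left(\left(\frac{23}{8} + \frac{1}{8} \cdot 3\right) + 2676422\right) + 3048547 = \left(\left(\frac{23}{8} + \frac{3}{8}\right) + 2676422\right) + 3048547 = \left(\frac{13}{4} + 2676422\right) + 3048547 = \frac{10705701}{4} + 3048547 = \frac{22899889}{4}$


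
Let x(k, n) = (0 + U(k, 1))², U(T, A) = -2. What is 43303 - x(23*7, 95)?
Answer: 43299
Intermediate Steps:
x(k, n) = 4 (x(k, n) = (0 - 2)² = (-2)² = 4)
43303 - x(23*7, 95) = 43303 - 1*4 = 43303 - 4 = 43299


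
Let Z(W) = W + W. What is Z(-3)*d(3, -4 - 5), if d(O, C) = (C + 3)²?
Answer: -216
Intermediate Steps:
Z(W) = 2*W
d(O, C) = (3 + C)²
Z(-3)*d(3, -4 - 5) = (2*(-3))*(3 + (-4 - 5))² = -6*(3 - 9)² = -6*(-6)² = -6*36 = -216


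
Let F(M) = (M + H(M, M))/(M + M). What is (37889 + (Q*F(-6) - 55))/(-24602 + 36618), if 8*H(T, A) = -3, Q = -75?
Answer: 1209413/384512 ≈ 3.1453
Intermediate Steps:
H(T, A) = -3/8 (H(T, A) = (1/8)*(-3) = -3/8)
F(M) = (-3/8 + M)/(2*M) (F(M) = (M - 3/8)/(M + M) = (-3/8 + M)/((2*M)) = (-3/8 + M)*(1/(2*M)) = (-3/8 + M)/(2*M))
(37889 + (Q*F(-6) - 55))/(-24602 + 36618) = (37889 + (-75*(-3 + 8*(-6))/(16*(-6)) - 55))/(-24602 + 36618) = (37889 + (-75*(-1)*(-3 - 48)/(16*6) - 55))/12016 = (37889 + (-75*(-1)*(-51)/(16*6) - 55))*(1/12016) = (37889 + (-75*17/32 - 55))*(1/12016) = (37889 + (-1275/32 - 55))*(1/12016) = (37889 - 3035/32)*(1/12016) = (1209413/32)*(1/12016) = 1209413/384512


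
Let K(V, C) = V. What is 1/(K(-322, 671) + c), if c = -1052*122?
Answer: -1/128666 ≈ -7.7721e-6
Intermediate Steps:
c = -128344
1/(K(-322, 671) + c) = 1/(-322 - 128344) = 1/(-128666) = -1/128666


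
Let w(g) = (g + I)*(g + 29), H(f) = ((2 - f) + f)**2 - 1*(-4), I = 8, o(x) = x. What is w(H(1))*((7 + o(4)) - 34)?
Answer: -13616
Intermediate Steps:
H(f) = 8 (H(f) = 2**2 + 4 = 4 + 4 = 8)
w(g) = (8 + g)*(29 + g) (w(g) = (g + 8)*(g + 29) = (8 + g)*(29 + g))
w(H(1))*((7 + o(4)) - 34) = (232 + 8**2 + 37*8)*((7 + 4) - 34) = (232 + 64 + 296)*(11 - 34) = 592*(-23) = -13616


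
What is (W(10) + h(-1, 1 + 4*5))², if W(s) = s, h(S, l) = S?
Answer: 81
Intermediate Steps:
(W(10) + h(-1, 1 + 4*5))² = (10 - 1)² = 9² = 81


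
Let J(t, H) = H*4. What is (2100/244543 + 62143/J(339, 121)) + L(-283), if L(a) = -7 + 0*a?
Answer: 14369140365/118358812 ≈ 121.40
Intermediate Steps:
J(t, H) = 4*H
L(a) = -7 (L(a) = -7 + 0 = -7)
(2100/244543 + 62143/J(339, 121)) + L(-283) = (2100/244543 + 62143/((4*121))) - 7 = (2100*(1/244543) + 62143/484) - 7 = (2100/244543 + 62143*(1/484)) - 7 = (2100/244543 + 62143/484) - 7 = 15197652049/118358812 - 7 = 14369140365/118358812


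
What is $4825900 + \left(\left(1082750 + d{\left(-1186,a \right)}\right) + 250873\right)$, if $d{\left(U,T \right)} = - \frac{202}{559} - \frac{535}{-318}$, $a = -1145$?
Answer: $\frac{1094929362355}{177762} \approx 6.1595 \cdot 10^{6}$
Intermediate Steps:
$d{\left(U,T \right)} = \frac{234829}{177762}$ ($d{\left(U,T \right)} = \left(-202\right) \frac{1}{559} - - \frac{535}{318} = - \frac{202}{559} + \frac{535}{318} = \frac{234829}{177762}$)
$4825900 + \left(\left(1082750 + d{\left(-1186,a \right)}\right) + 250873\right) = 4825900 + \left(\left(1082750 + \frac{234829}{177762}\right) + 250873\right) = 4825900 + \left(\frac{192472040329}{177762} + 250873\right) = 4825900 + \frac{237067726555}{177762} = \frac{1094929362355}{177762}$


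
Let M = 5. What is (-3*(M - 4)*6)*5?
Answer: -90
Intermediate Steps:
(-3*(M - 4)*6)*5 = (-3*(5 - 4)*6)*5 = (-3*1*6)*5 = -3*6*5 = -18*5 = -90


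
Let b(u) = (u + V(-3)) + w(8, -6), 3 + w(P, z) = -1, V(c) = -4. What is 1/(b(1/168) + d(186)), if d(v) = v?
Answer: 168/29905 ≈ 0.0056178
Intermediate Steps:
w(P, z) = -4 (w(P, z) = -3 - 1 = -4)
b(u) = -8 + u (b(u) = (u - 4) - 4 = (-4 + u) - 4 = -8 + u)
1/(b(1/168) + d(186)) = 1/((-8 + 1/168) + 186) = 1/(-1343/168 + 186) = 1/(29905/168) = 168/29905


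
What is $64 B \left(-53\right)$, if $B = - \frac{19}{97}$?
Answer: $\frac{64448}{97} \approx 664.41$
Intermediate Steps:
$B = - \frac{19}{97}$ ($B = \left(-19\right) \frac{1}{97} = - \frac{19}{97} \approx -0.19588$)
$64 B \left(-53\right) = 64 \left(- \frac{19}{97}\right) \left(-53\right) = \left(- \frac{1216}{97}\right) \left(-53\right) = \frac{64448}{97}$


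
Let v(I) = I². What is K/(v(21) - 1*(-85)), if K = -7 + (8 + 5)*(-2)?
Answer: -33/526 ≈ -0.062738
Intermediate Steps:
K = -33 (K = -7 + 13*(-2) = -7 - 26 = -33)
K/(v(21) - 1*(-85)) = -33/(21² - 1*(-85)) = -33/(441 + 85) = -33/526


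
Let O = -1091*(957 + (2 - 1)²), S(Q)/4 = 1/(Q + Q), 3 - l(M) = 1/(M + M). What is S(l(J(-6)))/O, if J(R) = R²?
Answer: -72/112356635 ≈ -6.4082e-7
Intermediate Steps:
l(M) = 3 - 1/(2*M) (l(M) = 3 - 1/(M + M) = 3 - 1/(2*M))
S(Q) = 2/Q (S(Q) = 4/(Q + Q) = 4/((2*Q)) = 4*(1/(2*Q)) = 2/Q)
O = -1045178 (O = -1091*(957 + 1²) = -1091*(957 + 1) = -1091*958 = -1045178)
S(l(J(-6)))/O = (2/(3 - 1/(2*((-6)²))))/(-1045178) = (2/(3 - ½/36))*(-1/1045178) = (2/(3 - ½*1/36))*(-1/1045178) = (2/(3 - 1/72))*(-1/1045178) = (2/(215/72))*(-1/1045178) = (2*(72/215))*(-1/1045178) = (144/215)*(-1/1045178) = -72/112356635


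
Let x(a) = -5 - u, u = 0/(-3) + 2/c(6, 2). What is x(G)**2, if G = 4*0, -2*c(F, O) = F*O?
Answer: 196/9 ≈ 21.778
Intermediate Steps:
c(F, O) = -F*O/2
G = 0
u = -1/3 (u = 0/(-3) + 2/((-1/2*6*2)) = 0*(-1/3) + 2/(-6) = 0 + 2*(-1/6) = 0 - 1/3 = -1/3 ≈ -0.33333)
x(a) = -14/3 (x(a) = -5 - 1*(-1/3) = -5 + 1/3 = -14/3)
x(G)**2 = (-14/3)**2 = 196/9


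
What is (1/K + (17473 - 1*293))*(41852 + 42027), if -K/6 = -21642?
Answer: 187122084583319/129852 ≈ 1.4410e+9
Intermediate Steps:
K = 129852 (K = -6*(-21642) = 129852)
(1/K + (17473 - 1*293))*(41852 + 42027) = (1/129852 + (17473 - 1*293))*(41852 + 42027) = (1/129852 + (17473 - 293))*83879 = (1/129852 + 17180)*83879 = (2230857361/129852)*83879 = 187122084583319/129852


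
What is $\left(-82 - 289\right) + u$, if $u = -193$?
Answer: $-564$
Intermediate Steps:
$\left(-82 - 289\right) + u = \left(-82 - 289\right) - 193 = -371 - 193 = -564$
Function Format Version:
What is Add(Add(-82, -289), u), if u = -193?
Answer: -564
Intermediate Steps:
Add(Add(-82, -289), u) = Add(Add(-82, -289), -193) = Add(-371, -193) = -564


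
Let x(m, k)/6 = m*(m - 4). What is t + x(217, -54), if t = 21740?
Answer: 299066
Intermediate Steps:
x(m, k) = 6*m*(-4 + m) (x(m, k) = 6*(m*(m - 4)) = 6*(m*(-4 + m)) = 6*m*(-4 + m))
t + x(217, -54) = 21740 + 6*217*(-4 + 217) = 21740 + 6*217*213 = 21740 + 277326 = 299066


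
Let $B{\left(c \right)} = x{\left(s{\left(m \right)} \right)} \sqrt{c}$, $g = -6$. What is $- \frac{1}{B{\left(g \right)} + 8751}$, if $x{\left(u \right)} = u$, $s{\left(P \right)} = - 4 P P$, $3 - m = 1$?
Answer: $- \frac{2917}{25527179} - \frac{16 i \sqrt{6}}{76581537} \approx -0.00011427 - 5.1177 \cdot 10^{-7} i$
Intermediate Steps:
$m = 2$ ($m = 3 - 1 = 2$)
$s{\left(P \right)} = - 4 P^{2}$
$B{\left(c \right)} = - 16 \sqrt{c}$ ($B{\left(c \right)} = - 4 \cdot 2^{2} \sqrt{c} = \left(-4\right) 4 \sqrt{c} = - 16 \sqrt{c}$)
$- \frac{1}{B{\left(g \right)} + 8751} = - \frac{1}{- 16 \sqrt{-6} + 8751} = - \frac{1}{- 16 i \sqrt{6} + 8751} = - \frac{1}{8751 - 16 i \sqrt{6}}$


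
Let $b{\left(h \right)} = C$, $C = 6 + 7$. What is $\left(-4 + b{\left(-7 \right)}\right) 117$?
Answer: $1053$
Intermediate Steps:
$C = 13$
$b{\left(h \right)} = 13$
$\left(-4 + b{\left(-7 \right)}\right) 117 = \left(-4 + 13\right) 117 = 9 \cdot 117 = 1053$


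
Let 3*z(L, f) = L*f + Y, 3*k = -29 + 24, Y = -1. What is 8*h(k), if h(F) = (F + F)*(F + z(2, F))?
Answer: 2240/27 ≈ 82.963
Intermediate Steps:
k = -5/3 (k = (-29 + 24)/3 = (1/3)*(-5) = -5/3 ≈ -1.6667)
z(L, f) = -1/3 + L*f/3 (z(L, f) = (L*f - 1)/3 = (-1 + L*f)/3 = -1/3 + L*f/3)
h(F) = 2*F*(-1/3 + 5*F/3) (h(F) = (F + F)*(F + (-1/3 + (1/3)*2*F)) = (2*F)*(F + (-1/3 + 2*F/3)) = (2*F)*(-1/3 + 5*F/3) = 2*F*(-1/3 + 5*F/3))
8*h(k) = 8*((2/3)*(-5/3)*(-1 + 5*(-5/3))) = 8*((2/3)*(-5/3)*(-1 - 25/3)) = 8*((2/3)*(-5/3)*(-28/3)) = 8*(280/27) = 2240/27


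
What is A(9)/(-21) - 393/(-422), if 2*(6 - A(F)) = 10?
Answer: 7831/8862 ≈ 0.88366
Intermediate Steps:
A(F) = 1 (A(F) = 6 - ½*10 = 6 - 5 = 1)
A(9)/(-21) - 393/(-422) = 1/(-21) - 393/(-422) = 1*(-1/21) - 393*(-1/422) = -1/21 + 393/422 = 7831/8862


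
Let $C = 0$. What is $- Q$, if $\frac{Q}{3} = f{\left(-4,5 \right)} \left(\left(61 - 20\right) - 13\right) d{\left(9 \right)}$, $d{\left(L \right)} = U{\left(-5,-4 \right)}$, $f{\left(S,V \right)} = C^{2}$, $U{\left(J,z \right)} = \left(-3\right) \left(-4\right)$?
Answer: $0$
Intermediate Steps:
$U{\left(J,z \right)} = 12$
$f{\left(S,V \right)} = 0$ ($f{\left(S,V \right)} = 0^{2} = 0$)
$d{\left(L \right)} = 12$
$Q = 0$ ($Q = 3 \cdot 0 \left(\left(61 - 20\right) - 13\right) 12 = 3 \cdot 0 \left(41 - 13\right) 12 = 3 \cdot 0 \cdot 28 \cdot 12 = 3 \cdot 0 \cdot 12 = 3 \cdot 0 = 0$)
$- Q = \left(-1\right) 0 = 0$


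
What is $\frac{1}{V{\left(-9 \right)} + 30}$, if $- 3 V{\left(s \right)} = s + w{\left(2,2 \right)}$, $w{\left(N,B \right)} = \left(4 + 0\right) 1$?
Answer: $\frac{3}{95} \approx 0.031579$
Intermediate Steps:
$w{\left(N,B \right)} = 4$ ($w{\left(N,B \right)} = 4 \cdot 1 = 4$)
$V{\left(s \right)} = - \frac{4}{3} - \frac{s}{3}$ ($V{\left(s \right)} = - \frac{s + 4}{3} = - \frac{4 + s}{3} = - \frac{4}{3} - \frac{s}{3}$)
$\frac{1}{V{\left(-9 \right)} + 30} = \frac{1}{\left(- \frac{4}{3} - -3\right) + 30} = \frac{1}{\left(- \frac{4}{3} + 3\right) + 30} = \frac{1}{\frac{5}{3} + 30} = \frac{1}{\frac{95}{3}} = \frac{3}{95}$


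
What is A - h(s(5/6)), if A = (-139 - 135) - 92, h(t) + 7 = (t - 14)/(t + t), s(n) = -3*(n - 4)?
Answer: -13633/38 ≈ -358.76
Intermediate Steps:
s(n) = 12 - 3*n (s(n) = -3*(-4 + n) = 12 - 3*n)
h(t) = -7 + (-14 + t)/(2*t) (h(t) = -7 + (t - 14)/(t + t) = -7 + (-14 + t)/((2*t)) = -7 + (-14 + t)*(1/(2*t)) = -7 + (-14 + t)/(2*t))
A = -366 (A = -274 - 92 = -366)
A - h(s(5/6)) = -366 - (-13/2 - 7/(12 - 15/6)) = -366 - (-13/2 - 7/(12 - 3*⅚)) = -366 - (-13/2 - 7/(12 - 5/2)) = -366 - (-13/2 - 7/19/2) = -366 - (-13/2 - 7*2/19) = -366 - (-13/2 - 14/19) = -366 - 1*(-275/38) = -366 + 275/38 = -13633/38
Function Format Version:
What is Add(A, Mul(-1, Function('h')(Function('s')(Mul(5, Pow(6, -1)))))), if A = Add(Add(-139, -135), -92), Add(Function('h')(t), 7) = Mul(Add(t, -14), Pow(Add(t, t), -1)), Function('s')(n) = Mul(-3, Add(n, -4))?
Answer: Rational(-13633, 38) ≈ -358.76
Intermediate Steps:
Function('s')(n) = Add(12, Mul(-3, n)) (Function('s')(n) = Mul(-3, Add(-4, n)) = Add(12, Mul(-3, n)))
Function('h')(t) = Add(-7, Mul(Rational(1, 2), Pow(t, -1), Add(-14, t))) (Function('h')(t) = Add(-7, Mul(Add(t, -14), Pow(Add(t, t), -1))) = Add(-7, Mul(Add(-14, t), Pow(Mul(2, t), -1))) = Add(-7, Mul(Add(-14, t), Mul(Rational(1, 2), Pow(t, -1)))) = Add(-7, Mul(Rational(1, 2), Pow(t, -1), Add(-14, t))))
A = -366 (A = Add(-274, -92) = -366)
Add(A, Mul(-1, Function('h')(Function('s')(Mul(5, Pow(6, -1)))))) = Add(-366, Mul(-1, Add(Rational(-13, 2), Mul(-7, Pow(Add(12, Mul(-3, Mul(5, Pow(6, -1)))), -1))))) = Add(-366, Mul(-1, Add(Rational(-13, 2), Mul(-7, Pow(Add(12, Mul(-3, Mul(5, Rational(1, 6)))), -1))))) = Add(-366, Mul(-1, Add(Rational(-13, 2), Mul(-7, Pow(Add(12, Mul(-3, Rational(5, 6))), -1))))) = Add(-366, Mul(-1, Add(Rational(-13, 2), Mul(-7, Pow(Add(12, Rational(-5, 2)), -1))))) = Add(-366, Mul(-1, Add(Rational(-13, 2), Mul(-7, Pow(Rational(19, 2), -1))))) = Add(-366, Mul(-1, Add(Rational(-13, 2), Mul(-7, Rational(2, 19))))) = Add(-366, Mul(-1, Add(Rational(-13, 2), Rational(-14, 19)))) = Add(-366, Mul(-1, Rational(-275, 38))) = Add(-366, Rational(275, 38)) = Rational(-13633, 38)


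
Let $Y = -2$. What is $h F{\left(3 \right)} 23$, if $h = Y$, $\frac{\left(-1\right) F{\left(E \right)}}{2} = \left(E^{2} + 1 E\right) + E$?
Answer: $1380$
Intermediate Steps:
$F{\left(E \right)} = - 4 E - 2 E^{2}$ ($F{\left(E \right)} = - 2 \left(\left(E^{2} + 1 E\right) + E\right) = - 2 \left(\left(E^{2} + E\right) + E\right) = - 2 \left(\left(E + E^{2}\right) + E\right) = - 2 \left(E^{2} + 2 E\right) = - 4 E - 2 E^{2}$)
$h = -2$
$h F{\left(3 \right)} 23 = - 2 \left(\left(-2\right) 3 \left(2 + 3\right)\right) 23 = - 2 \left(\left(-2\right) 3 \cdot 5\right) 23 = \left(-2\right) \left(-30\right) 23 = 60 \cdot 23 = 1380$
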